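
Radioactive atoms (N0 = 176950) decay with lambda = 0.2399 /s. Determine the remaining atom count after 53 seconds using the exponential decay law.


N = N0 * exp(-lambda * t)
N = 176950 * exp(-0.2399 * 53)
N = 0.53202

0.53202


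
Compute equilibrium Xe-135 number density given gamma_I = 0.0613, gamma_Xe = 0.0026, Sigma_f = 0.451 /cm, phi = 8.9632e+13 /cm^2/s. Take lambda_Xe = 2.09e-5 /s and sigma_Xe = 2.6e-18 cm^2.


Xe_eq = (gamma_I + gamma_Xe) * Sigma_f * phi / (lambda_Xe + sigma_Xe * phi)
Numerator = (0.0613 + 0.0026) * 0.451 * 8.9632e+13 = 2.583096e+12
Denominator = 2.09e-5 + 2.6e-18 * 8.9632e+13 = 2.539432e-04
Xe_eq = 2.583096e+12 / 2.539432e-04 = 1.0172e+16 /cm^3

1.0172e+16


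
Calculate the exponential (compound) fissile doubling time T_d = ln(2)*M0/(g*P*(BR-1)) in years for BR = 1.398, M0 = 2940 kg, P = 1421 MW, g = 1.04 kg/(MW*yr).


Breeding gain G = BR - 1 = 1.398 - 1 = 0.398
Fissile production rate = g * P * G = 1.04 * 1421 * 0.398 = 588.18032 kg/yr
T_d = ln(2) * M0 / (g * P * G)
T_d = ln(2) * 2940 / 588.18032 = 3.4647 yr

3.4647


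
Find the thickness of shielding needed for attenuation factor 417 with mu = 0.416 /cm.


x = ln(factor) / mu
x = ln(417) / 0.416
x = 14.503 cm

14.503


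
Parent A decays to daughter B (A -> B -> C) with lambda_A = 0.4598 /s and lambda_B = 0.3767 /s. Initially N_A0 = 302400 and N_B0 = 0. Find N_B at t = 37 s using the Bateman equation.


N_B(t) = lambda_A * N_A0 / (lambda_B - lambda_A) * [exp(-lambda_A*t) - exp(-lambda_B*t)]
exp(-0.4598*37) = 4.088102e-08; exp(-0.3767*37) = 8.848037e-07
N_B = 0.4598 * 302400 / (0.3767 - 0.4598) * (4.088102e-08 - 8.848037e-07)
N_B = 1.4121

1.4121


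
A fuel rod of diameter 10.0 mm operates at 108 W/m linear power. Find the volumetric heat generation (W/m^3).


r = D / 2 / 1000 = 10.0 / 2 / 1000 = 0.005 m
q''' = q' / (pi * r^2)
q''' = 108 / (pi * 0.005^2)
q''' = 1.3751e+06 W/m^3

1.3751e+06


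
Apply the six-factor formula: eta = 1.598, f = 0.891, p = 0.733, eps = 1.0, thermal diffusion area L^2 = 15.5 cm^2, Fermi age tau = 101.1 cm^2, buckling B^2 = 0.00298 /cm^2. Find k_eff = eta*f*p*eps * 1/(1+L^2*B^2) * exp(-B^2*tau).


k_inf = eta*f*p*eps = 1.598*0.891*0.733*1.0 = 1.043659
P_TNL = 1/(1 + L^2*B^2) = 1/(1 + 15.5*0.00298) = 0.9558493
P_FNL = exp(-B^2*tau) = exp(-0.00298*101.1) = 0.7398721
k_eff = k_inf * P_TNL * P_FNL = 1.043659 * 0.9558493 * 0.7398721
k_eff = 0.73808

0.73808


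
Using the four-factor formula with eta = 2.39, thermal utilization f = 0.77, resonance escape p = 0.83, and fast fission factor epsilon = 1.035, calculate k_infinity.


k_inf = eta * f * p * epsilon
k_inf = 2.39 * 0.77 * 0.83 * 1.035
k_inf = 1.5809

1.5809


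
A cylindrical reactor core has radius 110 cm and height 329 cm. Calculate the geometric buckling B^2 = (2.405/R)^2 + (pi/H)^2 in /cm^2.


B^2 = (2.405/R)^2 + (pi/H)^2
B^2 = (2.405/110)^2 + (pi/329)^2
B^2 = 5.6920e-04 /cm^2

5.6920e-04


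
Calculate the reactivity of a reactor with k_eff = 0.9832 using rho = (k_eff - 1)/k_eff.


rho = (k_eff - 1) / k_eff
rho = (0.9832 - 1) / 0.9832
rho = -0.017087

-0.017087


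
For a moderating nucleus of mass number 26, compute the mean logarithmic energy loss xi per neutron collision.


xi = 1 + (A-1)^2/(2A) * ln((A-1)/(A+1))
xi = 1 + (26-1)^2/(2*26) * ln((26-1)/(26 +1))
xi = 0.074987

0.074987


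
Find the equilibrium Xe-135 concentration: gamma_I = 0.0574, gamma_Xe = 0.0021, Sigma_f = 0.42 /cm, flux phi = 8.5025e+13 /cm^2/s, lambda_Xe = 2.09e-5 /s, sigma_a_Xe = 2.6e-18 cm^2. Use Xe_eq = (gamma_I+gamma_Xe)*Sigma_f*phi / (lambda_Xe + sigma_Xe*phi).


Xe_eq = (gamma_I + gamma_Xe) * Sigma_f * phi / (lambda_Xe + sigma_Xe * phi)
Numerator = (0.0574 + 0.0021) * 0.42 * 8.5025e+13 = 2.124775e+12
Denominator = 2.09e-5 + 2.6e-18 * 8.5025e+13 = 2.419650e-04
Xe_eq = 2.124775e+12 / 2.419650e-04 = 8.7813e+15 /cm^3

8.7813e+15


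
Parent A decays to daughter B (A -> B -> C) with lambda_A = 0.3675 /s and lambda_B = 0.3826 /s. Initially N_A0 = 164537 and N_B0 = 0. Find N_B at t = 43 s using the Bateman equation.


N_B(t) = lambda_A * N_A0 / (lambda_B - lambda_A) * [exp(-lambda_A*t) - exp(-lambda_B*t)]
exp(-0.3675*43) = 1.371076e-07; exp(-0.3826*43) = 7.162655e-08
N_B = 0.3675 * 164537 / (0.3826 - 0.3675) * (1.371076e-07 - 7.162655e-08)
N_B = 0.26222

0.26222


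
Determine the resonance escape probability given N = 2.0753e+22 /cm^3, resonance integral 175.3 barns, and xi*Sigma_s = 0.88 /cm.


p = exp(-N * I * 1e-24 / (xi*Sigma_s))
p = exp(-2.0753e+22 * 175.3 * 1e-24 / 0.88)
p = 0.016017

0.016017


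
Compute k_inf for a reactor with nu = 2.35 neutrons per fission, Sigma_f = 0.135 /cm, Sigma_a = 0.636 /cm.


k_inf = nu * Sigma_f / Sigma_a
k_inf = 2.35 * 0.135 / 0.636
k_inf = 0.49882

0.49882


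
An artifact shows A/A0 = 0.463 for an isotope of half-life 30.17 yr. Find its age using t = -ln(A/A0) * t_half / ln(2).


lambda = ln(2) / t_half = ln(2) / 30.17 = 0.02297472 /yr
t = -ln(A/A0) / lambda
t = -ln(0.463) / 0.02297472
t = 33.516 yr

33.516


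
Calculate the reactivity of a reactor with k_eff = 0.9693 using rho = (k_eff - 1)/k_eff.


rho = (k_eff - 1) / k_eff
rho = (0.9693 - 1) / 0.9693
rho = -0.031672

-0.031672


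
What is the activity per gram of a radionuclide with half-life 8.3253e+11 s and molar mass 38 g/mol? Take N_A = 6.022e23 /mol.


lambda = ln(2) / t_half = ln(2) / 8.3253e+11 = 8.325792e-13 /s
SA = lambda * N_A / M
SA = 8.325792e-13 * 6.022e23 / 38
SA = 1.3194e+10 Bq/g

1.3194e+10


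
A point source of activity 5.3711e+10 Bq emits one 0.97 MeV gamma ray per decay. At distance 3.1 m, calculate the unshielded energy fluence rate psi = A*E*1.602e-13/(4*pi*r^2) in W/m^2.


psi = A * E * 1.602e-13 / (4*pi*r^2)
psi = 5.3711e+10 * 0.97 * 1.602e-13 / (4*pi*3.1^2)
psi = 6.9114e-05 W/m^2

6.9114e-05


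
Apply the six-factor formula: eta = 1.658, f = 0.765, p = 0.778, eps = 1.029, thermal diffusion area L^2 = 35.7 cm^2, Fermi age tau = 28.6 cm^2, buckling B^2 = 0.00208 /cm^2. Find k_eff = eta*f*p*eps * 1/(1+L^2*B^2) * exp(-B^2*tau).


k_inf = eta*f*p*eps = 1.658*0.765*0.778*1.029 = 1.015409
P_TNL = 1/(1 + L^2*B^2) = 1/(1 + 35.7*0.00208) = 0.9308768
P_FNL = exp(-B^2*tau) = exp(-0.00208*28.6) = 0.9422468
k_eff = k_inf * P_TNL * P_FNL = 1.015409 * 0.9308768 * 0.9422468
k_eff = 0.89063

0.89063


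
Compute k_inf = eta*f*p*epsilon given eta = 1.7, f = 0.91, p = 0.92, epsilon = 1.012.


k_inf = eta * f * p * epsilon
k_inf = 1.7 * 0.91 * 0.92 * 1.012
k_inf = 1.4403

1.4403


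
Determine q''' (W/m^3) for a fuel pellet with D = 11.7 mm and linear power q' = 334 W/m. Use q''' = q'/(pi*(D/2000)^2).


r = D / 2 / 1000 = 11.7 / 2 / 1000 = 0.00585 m
q''' = q' / (pi * r^2)
q''' = 334 / (pi * 0.00585^2)
q''' = 3.1066e+06 W/m^3

3.1066e+06


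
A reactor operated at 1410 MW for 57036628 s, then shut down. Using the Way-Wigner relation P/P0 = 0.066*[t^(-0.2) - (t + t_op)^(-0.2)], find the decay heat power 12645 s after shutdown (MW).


P/P0 = 0.066 * [t^(-0.2) - (t + t_op)^(-0.2)]
P/P0 = 0.066 * [12645^(-0.2) - (12645 + 57036628)^(-0.2)]
P/P0 = 0.066 * [0.1512224 - 0.02810282] = 0.008125892
P = 1410 * 0.008125892 = 11.458 MW

11.458


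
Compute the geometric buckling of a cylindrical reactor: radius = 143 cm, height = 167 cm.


B^2 = (2.405/R)^2 + (pi/H)^2
B^2 = (2.405/143)^2 + (pi/167)^2
B^2 = 6.3674e-04 /cm^2

6.3674e-04


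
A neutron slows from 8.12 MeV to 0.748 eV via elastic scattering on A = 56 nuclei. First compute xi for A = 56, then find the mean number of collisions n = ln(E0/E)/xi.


xi = 1 + (A-1)^2/(2A)*ln((A-1)/(A+1)) = 0.03529286 (for A = 56)
n = ln(E0/E) / xi
n = ln(8.12e6 / 0.748) / 0.03529286
n = ln(1.085561e+07) / 0.03529286 = 459.02

459.02


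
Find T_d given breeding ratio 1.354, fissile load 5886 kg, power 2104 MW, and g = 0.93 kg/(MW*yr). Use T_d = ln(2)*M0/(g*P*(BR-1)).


Breeding gain G = BR - 1 = 1.354 - 1 = 0.354
Fissile production rate = g * P * G = 0.93 * 2104 * 0.354 = 692.67888 kg/yr
T_d = ln(2) * M0 / (g * P * G)
T_d = ln(2) * 5886 / 692.67888 = 5.8900 yr

5.8900


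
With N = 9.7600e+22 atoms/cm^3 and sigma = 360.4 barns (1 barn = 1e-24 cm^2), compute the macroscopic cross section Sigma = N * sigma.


Sigma = N * sigma_barns * 1e-24
Sigma = 9.7600e+22 * 360.4 * 1e-24
Sigma = 35.175 /cm

35.175


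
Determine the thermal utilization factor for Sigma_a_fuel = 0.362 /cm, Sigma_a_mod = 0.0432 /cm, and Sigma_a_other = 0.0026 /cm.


f = Sigma_a_fuel / (Sigma_a_fuel + Sigma_a_mod + Sigma_a_other)
f = 0.362 / (0.362 + 0.0432 + 0.0026)
f = 0.88769

0.88769


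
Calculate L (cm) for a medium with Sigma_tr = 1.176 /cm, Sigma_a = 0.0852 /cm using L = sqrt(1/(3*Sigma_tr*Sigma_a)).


D = 1 / (3 * Sigma_tr) = 1 / (3 * 1.176) = 0.2834467 cm
L = sqrt(D / Sigma_a)
L = sqrt(0.2834467 / 0.0852)
L = 1.8240 cm

1.8240


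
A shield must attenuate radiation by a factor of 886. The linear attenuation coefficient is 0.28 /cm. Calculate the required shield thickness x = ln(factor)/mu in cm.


x = ln(factor) / mu
x = ln(886) / 0.28
x = 24.238 cm

24.238


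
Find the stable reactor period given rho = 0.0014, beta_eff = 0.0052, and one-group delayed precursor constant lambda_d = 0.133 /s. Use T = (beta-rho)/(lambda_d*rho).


T = (beta - rho) / (lambda_d * rho)
T = (0.0052 - 0.0014) / (0.133 * 0.0014)
T = 20.408 s

20.408


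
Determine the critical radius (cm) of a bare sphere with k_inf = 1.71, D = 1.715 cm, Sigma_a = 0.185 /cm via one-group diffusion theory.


L^2 = D / Sigma_a = 1.715 / 0.185 = 9.270270 cm^2
B_m^2 = (k_inf - 1) / L^2 = (1.71 - 1) / 9.270270 = 0.07658892 /cm^2
For a bare sphere: B_g = pi/R, so R_c = pi / sqrt(B_m^2)
R_c = pi / sqrt(0.07658892) = 11.352 cm

11.352


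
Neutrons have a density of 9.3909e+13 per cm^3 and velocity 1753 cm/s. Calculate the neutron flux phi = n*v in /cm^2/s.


phi = n * v
phi = 9.3909e+13 * 1753
phi = 1.6462e+17 /cm^2/s

1.6462e+17


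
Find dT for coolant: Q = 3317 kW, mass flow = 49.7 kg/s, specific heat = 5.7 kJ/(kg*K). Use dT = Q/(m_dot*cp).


dT = Q / (m_dot * cp)
dT = 3317 / (49.7 * 5.7)
dT = 11.709 C

11.709


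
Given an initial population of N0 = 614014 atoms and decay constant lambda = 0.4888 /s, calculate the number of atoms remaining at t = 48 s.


N = N0 * exp(-lambda * t)
N = 614014 * exp(-0.4888 * 48)
N = 3.9681e-05

3.9681e-05


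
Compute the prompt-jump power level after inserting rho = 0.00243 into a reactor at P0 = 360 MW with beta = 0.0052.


P1/P0 = beta / (beta - rho)
P1/P0 = 0.0052 / (0.0052 - 0.00243) = 1.877256
P1 = 360 * 1.877256 = 675.81 MW

675.81


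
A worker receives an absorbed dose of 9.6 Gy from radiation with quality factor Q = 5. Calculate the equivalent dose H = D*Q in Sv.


H = D * Q
H = 9.6 * 5
H = 48.000 Sv

48.000


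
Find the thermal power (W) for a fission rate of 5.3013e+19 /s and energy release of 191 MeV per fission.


P = fission_rate * E_MeV * 1.602e-13
P = 5.3013e+19 * 191 * 1.602e-13
P = 1.6221e+09 W

1.6221e+09


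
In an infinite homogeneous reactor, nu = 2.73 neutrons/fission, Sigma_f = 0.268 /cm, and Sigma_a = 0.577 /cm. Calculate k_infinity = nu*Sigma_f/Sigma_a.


k_inf = nu * Sigma_f / Sigma_a
k_inf = 2.73 * 0.268 / 0.577
k_inf = 1.2680

1.2680


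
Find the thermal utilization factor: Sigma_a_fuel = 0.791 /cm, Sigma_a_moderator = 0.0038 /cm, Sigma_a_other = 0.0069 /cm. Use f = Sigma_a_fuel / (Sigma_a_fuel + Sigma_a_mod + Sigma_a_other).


f = Sigma_a_fuel / (Sigma_a_fuel + Sigma_a_mod + Sigma_a_other)
f = 0.791 / (0.791 + 0.0038 + 0.0069)
f = 0.98665

0.98665


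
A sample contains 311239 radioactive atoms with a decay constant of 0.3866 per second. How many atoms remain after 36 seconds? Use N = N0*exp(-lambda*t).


N = N0 * exp(-lambda * t)
N = 311239 * exp(-0.3866 * 36)
N = 0.28103

0.28103


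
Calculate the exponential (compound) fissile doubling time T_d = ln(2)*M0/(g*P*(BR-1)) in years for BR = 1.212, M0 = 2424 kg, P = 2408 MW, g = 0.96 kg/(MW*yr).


Breeding gain G = BR - 1 = 1.212 - 1 = 0.212
Fissile production rate = g * P * G = 0.96 * 2408 * 0.212 = 490.07616 kg/yr
T_d = ln(2) * M0 / (g * P * G)
T_d = ln(2) * 2424 / 490.07616 = 3.4284 yr

3.4284


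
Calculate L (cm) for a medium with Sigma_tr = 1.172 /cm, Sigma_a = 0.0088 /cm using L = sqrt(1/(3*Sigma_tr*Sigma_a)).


D = 1 / (3 * Sigma_tr) = 1 / (3 * 1.172) = 0.2844141 cm
L = sqrt(D / Sigma_a)
L = sqrt(0.2844141 / 0.0088)
L = 5.6850 cm

5.6850


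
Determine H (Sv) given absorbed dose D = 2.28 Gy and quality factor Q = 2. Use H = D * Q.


H = D * Q
H = 2.28 * 2
H = 4.5600 Sv

4.5600


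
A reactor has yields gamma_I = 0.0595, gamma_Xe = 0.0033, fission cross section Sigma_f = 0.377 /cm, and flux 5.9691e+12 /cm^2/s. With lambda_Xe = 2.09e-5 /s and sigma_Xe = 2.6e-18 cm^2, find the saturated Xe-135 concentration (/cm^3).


Xe_eq = (gamma_I + gamma_Xe) * Sigma_f * phi / (lambda_Xe + sigma_Xe * phi)
Numerator = (0.0595 + 0.0033) * 0.377 * 5.9691e+12 = 1.413220e+11
Denominator = 2.09e-5 + 2.6e-18 * 5.9691e+12 = 3.641966e-05
Xe_eq = 1.413220e+11 / 3.641966e-05 = 3.8804e+15 /cm^3

3.8804e+15


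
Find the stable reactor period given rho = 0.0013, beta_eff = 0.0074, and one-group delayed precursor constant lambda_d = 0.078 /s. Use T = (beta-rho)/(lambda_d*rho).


T = (beta - rho) / (lambda_d * rho)
T = (0.0074 - 0.0013) / (0.078 * 0.0013)
T = 60.158 s

60.158


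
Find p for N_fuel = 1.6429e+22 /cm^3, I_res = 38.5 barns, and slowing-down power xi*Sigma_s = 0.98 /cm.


p = exp(-N * I * 1e-24 / (xi*Sigma_s))
p = exp(-1.6429e+22 * 38.5 * 1e-24 / 0.98)
p = 0.52444

0.52444


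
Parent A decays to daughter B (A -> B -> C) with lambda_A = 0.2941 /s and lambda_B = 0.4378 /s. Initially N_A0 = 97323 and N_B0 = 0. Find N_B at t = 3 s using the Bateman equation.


N_B(t) = lambda_A * N_A0 / (lambda_B - lambda_A) * [exp(-lambda_A*t) - exp(-lambda_B*t)]
exp(-0.2941*3) = 0.4138300; exp(-0.4378*3) = 0.2689042
N_B = 0.2941 * 97323 / (0.4378 - 0.2941) * (0.4138300 - 0.2689042)
N_B = 28867

28867


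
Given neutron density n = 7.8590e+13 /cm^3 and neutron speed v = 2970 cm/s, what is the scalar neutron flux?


phi = n * v
phi = 7.8590e+13 * 2970
phi = 2.3341e+17 /cm^2/s

2.3341e+17


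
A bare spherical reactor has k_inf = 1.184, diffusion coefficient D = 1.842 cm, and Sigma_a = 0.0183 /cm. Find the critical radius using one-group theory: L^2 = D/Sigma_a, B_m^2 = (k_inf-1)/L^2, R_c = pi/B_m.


L^2 = D / Sigma_a = 1.842 / 0.0183 = 100.6557 cm^2
B_m^2 = (k_inf - 1) / L^2 = (1.184 - 1) / 100.6557 = 0.001828014 /cm^2
For a bare sphere: B_g = pi/R, so R_c = pi / sqrt(B_m^2)
R_c = pi / sqrt(0.001828014) = 73.478 cm

73.478


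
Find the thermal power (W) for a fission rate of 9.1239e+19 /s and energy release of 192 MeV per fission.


P = fission_rate * E_MeV * 1.602e-13
P = 9.1239e+19 * 192 * 1.602e-13
P = 2.8064e+09 W

2.8064e+09


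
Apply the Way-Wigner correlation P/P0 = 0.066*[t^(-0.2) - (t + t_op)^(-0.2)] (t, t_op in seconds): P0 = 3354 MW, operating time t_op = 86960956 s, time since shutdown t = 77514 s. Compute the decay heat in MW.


P/P0 = 0.066 * [t^(-0.2) - (t + t_op)^(-0.2)]
P/P0 = 0.066 * [77514^(-0.2) - (77514 + 86960956)^(-0.2)]
P/P0 = 0.066 * [0.1052262 - 0.02582604] = 0.005240411
P = 3354 * 0.005240411 = 17.576 MW

17.576


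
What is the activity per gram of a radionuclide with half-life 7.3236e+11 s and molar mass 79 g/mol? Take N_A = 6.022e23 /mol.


lambda = ln(2) / t_half = ln(2) / 7.3236e+11 = 9.464569e-13 /s
SA = lambda * N_A / M
SA = 9.464569e-13 * 6.022e23 / 79
SA = 7.2146e+09 Bq/g

7.2146e+09


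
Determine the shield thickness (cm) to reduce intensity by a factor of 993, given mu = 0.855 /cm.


x = ln(factor) / mu
x = ln(993) / 0.855
x = 8.0710 cm

8.0710


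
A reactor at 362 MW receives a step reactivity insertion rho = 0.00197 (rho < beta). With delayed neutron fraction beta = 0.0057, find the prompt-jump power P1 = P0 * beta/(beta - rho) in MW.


P1/P0 = beta / (beta - rho)
P1/P0 = 0.0057 / (0.0057 - 0.00197) = 1.528150
P1 = 362 * 1.528150 = 553.19 MW

553.19


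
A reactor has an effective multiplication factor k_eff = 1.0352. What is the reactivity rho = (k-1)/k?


rho = (k_eff - 1) / k_eff
rho = (1.0352 - 1) / 1.0352
rho = 0.034003

0.034003


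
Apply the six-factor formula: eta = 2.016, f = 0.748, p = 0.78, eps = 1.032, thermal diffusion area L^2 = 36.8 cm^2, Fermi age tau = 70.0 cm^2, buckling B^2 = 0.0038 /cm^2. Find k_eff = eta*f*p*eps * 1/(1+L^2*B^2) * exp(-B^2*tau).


k_inf = eta*f*p*eps = 2.016*0.748*0.78*1.032 = 1.213854
P_TNL = 1/(1 + L^2*B^2) = 1/(1 + 36.8*0.0038) = 0.8773161
P_FNL = exp(-B^2*tau) = exp(-0.0038*70.0) = 0.7664391
k_eff = k_inf * P_TNL * P_FNL = 1.213854 * 0.8773161 * 0.7664391
k_eff = 0.81621

0.81621


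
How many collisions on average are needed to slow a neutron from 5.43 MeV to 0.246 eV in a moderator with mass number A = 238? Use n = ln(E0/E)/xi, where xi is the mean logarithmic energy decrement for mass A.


xi = 1 + (A-1)^2/(2A)*ln((A-1)/(A+1)) = 0.008379872 (for A = 238)
n = ln(E0/E) / xi
n = ln(5.43e6 / 0.246) / 0.008379872
n = ln(2.207317e+07) / 0.008379872 = 2017.9

2017.9


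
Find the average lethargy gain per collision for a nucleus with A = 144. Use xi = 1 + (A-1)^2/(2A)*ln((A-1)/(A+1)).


xi = 1 + (A-1)^2/(2A) * ln((A-1)/(A+1))
xi = 1 + (144-1)^2/(2*144) * ln((144-1)/(144 +1))
xi = 0.013825

0.013825


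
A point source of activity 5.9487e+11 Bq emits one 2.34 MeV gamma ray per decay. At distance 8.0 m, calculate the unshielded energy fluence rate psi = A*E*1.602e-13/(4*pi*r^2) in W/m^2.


psi = A * E * 1.602e-13 / (4*pi*r^2)
psi = 5.9487e+11 * 2.34 * 1.602e-13 / (4*pi*8.0^2)
psi = 2.7727e-04 W/m^2

2.7727e-04


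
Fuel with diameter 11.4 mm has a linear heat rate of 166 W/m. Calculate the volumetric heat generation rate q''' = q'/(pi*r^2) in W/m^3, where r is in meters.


r = D / 2 / 1000 = 11.4 / 2 / 1000 = 0.0057 m
q''' = q' / (pi * r^2)
q''' = 166 / (pi * 0.0057^2)
q''' = 1.6263e+06 W/m^3

1.6263e+06


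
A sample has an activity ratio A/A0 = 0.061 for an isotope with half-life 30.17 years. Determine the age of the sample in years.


lambda = ln(2) / t_half = ln(2) / 30.17 = 0.02297472 /yr
t = -ln(A/A0) / lambda
t = -ln(0.061) / 0.02297472
t = 121.74 yr

121.74


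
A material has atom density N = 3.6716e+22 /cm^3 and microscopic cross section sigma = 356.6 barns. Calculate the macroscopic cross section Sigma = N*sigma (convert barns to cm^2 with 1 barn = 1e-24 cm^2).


Sigma = N * sigma_barns * 1e-24
Sigma = 3.6716e+22 * 356.6 * 1e-24
Sigma = 13.093 /cm

13.093


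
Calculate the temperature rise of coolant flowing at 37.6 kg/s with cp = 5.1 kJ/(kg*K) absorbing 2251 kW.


dT = Q / (m_dot * cp)
dT = 2251 / (37.6 * 5.1)
dT = 11.739 C

11.739


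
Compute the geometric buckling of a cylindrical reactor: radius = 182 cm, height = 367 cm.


B^2 = (2.405/R)^2 + (pi/H)^2
B^2 = (2.405/182)^2 + (pi/367)^2
B^2 = 2.4789e-04 /cm^2

2.4789e-04


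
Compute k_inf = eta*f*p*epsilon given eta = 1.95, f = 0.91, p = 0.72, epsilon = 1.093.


k_inf = eta * f * p * epsilon
k_inf = 1.95 * 0.91 * 0.72 * 1.093
k_inf = 1.3965

1.3965


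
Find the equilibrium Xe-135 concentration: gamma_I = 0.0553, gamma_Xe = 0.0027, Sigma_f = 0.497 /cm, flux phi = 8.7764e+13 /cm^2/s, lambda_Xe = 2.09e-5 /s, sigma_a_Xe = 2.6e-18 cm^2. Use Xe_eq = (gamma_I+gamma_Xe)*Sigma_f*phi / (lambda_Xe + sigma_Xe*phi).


Xe_eq = (gamma_I + gamma_Xe) * Sigma_f * phi / (lambda_Xe + sigma_Xe * phi)
Numerator = (0.0553 + 0.0027) * 0.497 * 8.7764e+13 = 2.529885e+12
Denominator = 2.09e-5 + 2.6e-18 * 8.7764e+13 = 2.490864e-04
Xe_eq = 2.529885e+12 / 2.490864e-04 = 1.0157e+16 /cm^3

1.0157e+16


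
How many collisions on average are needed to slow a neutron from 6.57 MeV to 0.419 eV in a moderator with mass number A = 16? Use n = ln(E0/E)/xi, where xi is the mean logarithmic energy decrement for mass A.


xi = 1 + (A-1)^2/(2A)*ln((A-1)/(A+1)) = 0.1199467 (for A = 16)
n = ln(E0/E) / xi
n = ln(6.57e6 / 0.419) / 0.1199467
n = ln(1.568019e+07) / 0.1199467 = 138.13

138.13


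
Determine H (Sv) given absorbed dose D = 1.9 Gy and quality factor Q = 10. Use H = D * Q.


H = D * Q
H = 1.9 * 10
H = 19.000 Sv

19.000


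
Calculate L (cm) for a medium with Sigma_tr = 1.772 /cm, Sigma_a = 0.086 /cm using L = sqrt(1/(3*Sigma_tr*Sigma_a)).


D = 1 / (3 * Sigma_tr) = 1 / (3 * 1.772) = 0.1881114 cm
L = sqrt(D / Sigma_a)
L = sqrt(0.1881114 / 0.086)
L = 1.4790 cm

1.4790


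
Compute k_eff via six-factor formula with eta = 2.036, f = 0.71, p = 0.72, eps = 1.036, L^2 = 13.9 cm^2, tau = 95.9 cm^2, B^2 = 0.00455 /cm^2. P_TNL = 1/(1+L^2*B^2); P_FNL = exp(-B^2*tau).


k_inf = eta*f*p*eps = 2.036*0.71*0.72*1.036 = 1.078272
P_TNL = 1/(1 + L^2*B^2) = 1/(1 + 13.9*0.00455) = 0.9405170
P_FNL = exp(-B^2*tau) = exp(-0.00455*95.9) = 0.6463947
k_eff = k_inf * P_TNL * P_FNL = 1.078272 * 0.9405170 * 0.6463947
k_eff = 0.65553

0.65553


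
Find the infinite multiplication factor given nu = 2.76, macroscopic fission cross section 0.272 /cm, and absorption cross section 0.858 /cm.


k_inf = nu * Sigma_f / Sigma_a
k_inf = 2.76 * 0.272 / 0.858
k_inf = 0.87497

0.87497


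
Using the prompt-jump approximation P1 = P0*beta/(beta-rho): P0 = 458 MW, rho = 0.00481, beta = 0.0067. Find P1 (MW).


P1/P0 = beta / (beta - rho)
P1/P0 = 0.0067 / (0.0067 - 0.00481) = 3.544974
P1 = 458 * 3.544974 = 1623.6 MW

1623.6


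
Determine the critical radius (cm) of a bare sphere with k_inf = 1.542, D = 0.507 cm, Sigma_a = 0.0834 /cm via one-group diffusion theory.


L^2 = D / Sigma_a = 0.507 / 0.0834 = 6.079137 cm^2
B_m^2 = (k_inf - 1) / L^2 = (1.542 - 1) / 6.079137 = 0.08915739 /cm^2
For a bare sphere: B_g = pi/R, so R_c = pi / sqrt(B_m^2)
R_c = pi / sqrt(0.08915739) = 10.521 cm

10.521


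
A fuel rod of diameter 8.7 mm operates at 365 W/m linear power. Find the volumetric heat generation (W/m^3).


r = D / 2 / 1000 = 8.7 / 2 / 1000 = 0.00435 m
q''' = q' / (pi * r^2)
q''' = 365 / (pi * 0.00435^2)
q''' = 6.1399e+06 W/m^3

6.1399e+06


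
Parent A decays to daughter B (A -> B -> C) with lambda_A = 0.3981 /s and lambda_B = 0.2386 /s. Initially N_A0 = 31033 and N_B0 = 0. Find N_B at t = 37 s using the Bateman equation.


N_B(t) = lambda_A * N_A0 / (lambda_B - lambda_A) * [exp(-lambda_A*t) - exp(-lambda_B*t)]
exp(-0.3981*37) = 4.008414e-07; exp(-0.2386*37) = 1.465418e-04
N_B = 0.3981 * 31033 / (0.2386 - 0.3981) * (4.008414e-07 - 1.465418e-04)
N_B = 11.319

11.319


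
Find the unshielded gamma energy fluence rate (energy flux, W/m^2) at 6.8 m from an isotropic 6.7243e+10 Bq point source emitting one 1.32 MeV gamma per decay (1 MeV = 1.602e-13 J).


psi = A * E * 1.602e-13 / (4*pi*r^2)
psi = 6.7243e+10 * 1.32 * 1.602e-13 / (4*pi*6.8^2)
psi = 2.4471e-05 W/m^2

2.4471e-05


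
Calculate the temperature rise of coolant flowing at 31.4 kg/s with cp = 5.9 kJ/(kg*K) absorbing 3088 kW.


dT = Q / (m_dot * cp)
dT = 3088 / (31.4 * 5.9)
dT = 16.668 C

16.668


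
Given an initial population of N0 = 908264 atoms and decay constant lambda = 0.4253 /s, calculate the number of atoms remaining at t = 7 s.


N = N0 * exp(-lambda * t)
N = 908264 * exp(-0.4253 * 7)
N = 46267

46267


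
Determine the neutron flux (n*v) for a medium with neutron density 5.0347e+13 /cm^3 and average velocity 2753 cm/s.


phi = n * v
phi = 5.0347e+13 * 2753
phi = 1.3861e+17 /cm^2/s

1.3861e+17


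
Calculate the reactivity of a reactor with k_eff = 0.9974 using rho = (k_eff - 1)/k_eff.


rho = (k_eff - 1) / k_eff
rho = (0.9974 - 1) / 0.9974
rho = -0.0026068

-0.0026068


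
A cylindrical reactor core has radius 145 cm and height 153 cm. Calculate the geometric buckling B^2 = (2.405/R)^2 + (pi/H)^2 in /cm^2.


B^2 = (2.405/R)^2 + (pi/H)^2
B^2 = (2.405/145)^2 + (pi/153)^2
B^2 = 6.9672e-04 /cm^2

6.9672e-04


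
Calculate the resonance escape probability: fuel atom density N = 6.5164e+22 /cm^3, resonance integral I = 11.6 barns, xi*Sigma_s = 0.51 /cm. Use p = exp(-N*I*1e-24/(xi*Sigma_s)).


p = exp(-N * I * 1e-24 / (xi*Sigma_s))
p = exp(-6.5164e+22 * 11.6 * 1e-24 / 0.51)
p = 0.22715

0.22715


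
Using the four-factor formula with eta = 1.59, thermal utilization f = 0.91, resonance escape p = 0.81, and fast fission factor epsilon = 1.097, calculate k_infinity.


k_inf = eta * f * p * epsilon
k_inf = 1.59 * 0.91 * 0.81 * 1.097
k_inf = 1.2857

1.2857


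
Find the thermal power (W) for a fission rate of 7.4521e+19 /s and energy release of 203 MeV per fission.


P = fission_rate * E_MeV * 1.602e-13
P = 7.4521e+19 * 203 * 1.602e-13
P = 2.4235e+09 W

2.4235e+09


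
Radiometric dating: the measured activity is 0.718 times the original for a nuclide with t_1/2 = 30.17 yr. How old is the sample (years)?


lambda = ln(2) / t_half = ln(2) / 30.17 = 0.02297472 /yr
t = -ln(A/A0) / lambda
t = -ln(0.718) / 0.02297472
t = 14.420 yr

14.420


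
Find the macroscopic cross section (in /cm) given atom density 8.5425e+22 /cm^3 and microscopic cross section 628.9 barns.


Sigma = N * sigma_barns * 1e-24
Sigma = 8.5425e+22 * 628.9 * 1e-24
Sigma = 53.724 /cm

53.724


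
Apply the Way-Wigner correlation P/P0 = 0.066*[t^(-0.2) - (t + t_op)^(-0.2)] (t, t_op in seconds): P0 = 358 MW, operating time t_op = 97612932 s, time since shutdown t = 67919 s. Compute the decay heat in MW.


P/P0 = 0.066 * [t^(-0.2) - (t + t_op)^(-0.2)]
P/P0 = 0.066 * [67919^(-0.2) - (67919 + 97612932)^(-0.2)]
P/P0 = 0.066 * [0.1080443 - 0.02523702] = 0.005465280
P = 358 * 0.005465280 = 1.9566 MW

1.9566


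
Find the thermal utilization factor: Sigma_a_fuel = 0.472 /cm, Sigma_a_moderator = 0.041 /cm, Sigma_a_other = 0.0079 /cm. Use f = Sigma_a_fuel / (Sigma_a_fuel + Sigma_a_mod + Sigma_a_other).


f = Sigma_a_fuel / (Sigma_a_fuel + Sigma_a_mod + Sigma_a_other)
f = 0.472 / (0.472 + 0.041 + 0.0079)
f = 0.90612

0.90612


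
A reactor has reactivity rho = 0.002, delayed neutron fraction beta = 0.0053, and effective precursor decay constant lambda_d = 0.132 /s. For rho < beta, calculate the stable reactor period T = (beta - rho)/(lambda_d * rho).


T = (beta - rho) / (lambda_d * rho)
T = (0.0053 - 0.002) / (0.132 * 0.002)
T = 12.500 s

12.500


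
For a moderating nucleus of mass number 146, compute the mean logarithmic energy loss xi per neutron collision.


xi = 1 + (A-1)^2/(2A) * ln((A-1)/(A+1))
xi = 1 + (146-1)^2/(2*146) * ln((146-1)/(146 +1))
xi = 0.013636

0.013636


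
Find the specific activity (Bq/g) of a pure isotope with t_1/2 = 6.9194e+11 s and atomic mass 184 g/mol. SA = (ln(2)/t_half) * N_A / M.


lambda = ln(2) / t_half = ln(2) / 6.9194e+11 = 1.001745e-12 /s
SA = lambda * N_A / M
SA = 1.001745e-12 * 6.022e23 / 184
SA = 3.2785e+09 Bq/g

3.2785e+09


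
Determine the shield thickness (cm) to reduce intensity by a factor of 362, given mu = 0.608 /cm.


x = ln(factor) / mu
x = ln(362) / 0.608
x = 9.6902 cm

9.6902


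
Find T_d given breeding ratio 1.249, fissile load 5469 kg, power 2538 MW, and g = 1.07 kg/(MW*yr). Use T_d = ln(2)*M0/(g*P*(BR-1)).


Breeding gain G = BR - 1 = 1.249 - 1 = 0.249
Fissile production rate = g * P * G = 1.07 * 2538 * 0.249 = 676.19934 kg/yr
T_d = ln(2) * M0 / (g * P * G)
T_d = ln(2) * 5469 / 676.19934 = 5.6061 yr

5.6061


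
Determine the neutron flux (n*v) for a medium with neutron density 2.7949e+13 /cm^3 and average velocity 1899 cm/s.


phi = n * v
phi = 2.7949e+13 * 1899
phi = 5.3075e+16 /cm^2/s

5.3075e+16


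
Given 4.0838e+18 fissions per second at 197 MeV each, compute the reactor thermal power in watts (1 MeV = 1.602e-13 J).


P = fission_rate * E_MeV * 1.602e-13
P = 4.0838e+18 * 197 * 1.602e-13
P = 1.2888e+08 W

1.2888e+08


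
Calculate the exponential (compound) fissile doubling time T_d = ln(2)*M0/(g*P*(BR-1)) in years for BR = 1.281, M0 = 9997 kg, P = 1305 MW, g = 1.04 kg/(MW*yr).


Breeding gain G = BR - 1 = 1.281 - 1 = 0.281
Fissile production rate = g * P * G = 1.04 * 1305 * 0.281 = 381.3732 kg/yr
T_d = ln(2) * M0 / (g * P * G)
T_d = ln(2) * 9997 / 381.3732 = 18.170 yr

18.170


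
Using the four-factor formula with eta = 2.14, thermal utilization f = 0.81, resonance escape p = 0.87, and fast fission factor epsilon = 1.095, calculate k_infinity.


k_inf = eta * f * p * epsilon
k_inf = 2.14 * 0.81 * 0.87 * 1.095
k_inf = 1.6513

1.6513


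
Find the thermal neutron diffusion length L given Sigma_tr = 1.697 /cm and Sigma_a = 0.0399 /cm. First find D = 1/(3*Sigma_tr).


D = 1 / (3 * Sigma_tr) = 1 / (3 * 1.697) = 0.1964251 cm
L = sqrt(D / Sigma_a)
L = sqrt(0.1964251 / 0.0399)
L = 2.2188 cm

2.2188


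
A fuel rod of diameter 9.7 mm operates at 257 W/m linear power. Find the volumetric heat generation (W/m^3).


r = D / 2 / 1000 = 9.7 / 2 / 1000 = 0.00485 m
q''' = q' / (pi * r^2)
q''' = 257 / (pi * 0.00485^2)
q''' = 3.4778e+06 W/m^3

3.4778e+06


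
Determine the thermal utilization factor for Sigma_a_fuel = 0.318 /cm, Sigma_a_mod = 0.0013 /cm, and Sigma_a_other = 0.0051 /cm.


f = Sigma_a_fuel / (Sigma_a_fuel + Sigma_a_mod + Sigma_a_other)
f = 0.318 / (0.318 + 0.0013 + 0.0051)
f = 0.98027

0.98027


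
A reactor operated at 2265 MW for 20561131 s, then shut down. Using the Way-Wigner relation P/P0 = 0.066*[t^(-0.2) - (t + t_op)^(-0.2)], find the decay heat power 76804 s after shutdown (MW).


P/P0 = 0.066 * [t^(-0.2) - (t + t_op)^(-0.2)]
P/P0 = 0.066 * [76804^(-0.2) - (76804 + 20561131)^(-0.2)]
P/P0 = 0.066 * [0.1054201 - 0.03444029] = 0.004684667
P = 2265 * 0.004684667 = 10.611 MW

10.611


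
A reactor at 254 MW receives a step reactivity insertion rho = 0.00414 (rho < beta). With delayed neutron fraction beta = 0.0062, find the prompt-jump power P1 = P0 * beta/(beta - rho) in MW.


P1/P0 = beta / (beta - rho)
P1/P0 = 0.0062 / (0.0062 - 0.00414) = 3.009709
P1 = 254 * 3.009709 = 764.47 MW

764.47


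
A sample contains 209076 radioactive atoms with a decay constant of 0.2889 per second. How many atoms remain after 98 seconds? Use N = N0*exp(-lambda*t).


N = N0 * exp(-lambda * t)
N = 209076 * exp(-0.2889 * 98)
N = 1.0580e-07

1.0580e-07


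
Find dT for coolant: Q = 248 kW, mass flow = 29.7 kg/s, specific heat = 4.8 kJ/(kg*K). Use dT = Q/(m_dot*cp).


dT = Q / (m_dot * cp)
dT = 248 / (29.7 * 4.8)
dT = 1.7396 C

1.7396


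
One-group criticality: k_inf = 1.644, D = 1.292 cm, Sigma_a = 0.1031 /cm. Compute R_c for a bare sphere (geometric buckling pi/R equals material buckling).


L^2 = D / Sigma_a = 1.292 / 0.1031 = 12.53152 cm^2
B_m^2 = (k_inf - 1) / L^2 = (1.644 - 1) / 12.53152 = 0.05139041 /cm^2
For a bare sphere: B_g = pi/R, so R_c = pi / sqrt(B_m^2)
R_c = pi / sqrt(0.05139041) = 13.858 cm

13.858


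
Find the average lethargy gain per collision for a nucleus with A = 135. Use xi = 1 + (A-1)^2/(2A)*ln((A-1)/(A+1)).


xi = 1 + (A-1)^2/(2A) * ln((A-1)/(A+1))
xi = 1 + (135-1)^2/(2*135) * ln((135-1)/(135 +1))
xi = 0.014742

0.014742


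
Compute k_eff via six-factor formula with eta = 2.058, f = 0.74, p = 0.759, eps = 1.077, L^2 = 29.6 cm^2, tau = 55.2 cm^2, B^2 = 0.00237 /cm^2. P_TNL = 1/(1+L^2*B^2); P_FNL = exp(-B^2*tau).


k_inf = eta*f*p*eps = 2.058*0.74*0.759*1.077 = 1.244900
P_TNL = 1/(1 + L^2*B^2) = 1/(1 + 29.6*0.00237) = 0.9344467
P_FNL = exp(-B^2*tau) = exp(-0.00237*55.2) = 0.8773722
k_eff = k_inf * P_TNL * P_FNL = 1.244900 * 0.9344467 * 0.8773722
k_eff = 1.0206

1.0206


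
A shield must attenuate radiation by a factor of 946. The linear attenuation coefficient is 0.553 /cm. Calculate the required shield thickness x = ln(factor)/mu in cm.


x = ln(factor) / mu
x = ln(946) / 0.553
x = 12.391 cm

12.391


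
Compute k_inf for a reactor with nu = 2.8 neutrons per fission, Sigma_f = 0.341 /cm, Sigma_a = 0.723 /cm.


k_inf = nu * Sigma_f / Sigma_a
k_inf = 2.8 * 0.341 / 0.723
k_inf = 1.3206

1.3206


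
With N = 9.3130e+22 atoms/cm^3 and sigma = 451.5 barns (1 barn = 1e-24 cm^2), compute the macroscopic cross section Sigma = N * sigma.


Sigma = N * sigma_barns * 1e-24
Sigma = 9.3130e+22 * 451.5 * 1e-24
Sigma = 42.048 /cm

42.048


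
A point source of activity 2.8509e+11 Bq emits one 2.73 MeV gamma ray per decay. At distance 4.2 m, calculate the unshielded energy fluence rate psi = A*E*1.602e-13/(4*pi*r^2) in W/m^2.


psi = A * E * 1.602e-13 / (4*pi*r^2)
psi = 2.8509e+11 * 2.73 * 1.602e-13 / (4*pi*4.2^2)
psi = 5.6247e-04 W/m^2

5.6247e-04


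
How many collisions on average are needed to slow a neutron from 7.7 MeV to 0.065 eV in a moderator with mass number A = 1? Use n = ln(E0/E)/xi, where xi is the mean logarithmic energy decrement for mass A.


xi = 1 + (A-1)^2/(2A)*ln((A-1)/(A+1)) = 1 (for A = 1)
n = ln(E0/E) / xi
n = ln(7.7e6 / 0.065) / 1
n = ln(1.184615e+08) / 1 = 18.590

18.590


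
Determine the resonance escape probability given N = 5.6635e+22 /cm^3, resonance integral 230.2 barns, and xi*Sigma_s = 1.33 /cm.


p = exp(-N * I * 1e-24 / (xi*Sigma_s))
p = exp(-5.6635e+22 * 230.2 * 1e-24 / 1.33)
p = 5.5311e-05

5.5311e-05


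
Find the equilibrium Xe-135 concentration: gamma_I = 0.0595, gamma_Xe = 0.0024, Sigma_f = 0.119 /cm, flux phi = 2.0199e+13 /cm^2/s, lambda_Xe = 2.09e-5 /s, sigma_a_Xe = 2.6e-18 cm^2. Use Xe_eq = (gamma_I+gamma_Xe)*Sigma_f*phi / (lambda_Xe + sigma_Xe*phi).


Xe_eq = (gamma_I + gamma_Xe) * Sigma_f * phi / (lambda_Xe + sigma_Xe * phi)
Numerator = (0.0595 + 0.0024) * 0.119 * 2.0199e+13 = 1.487879e+11
Denominator = 2.09e-5 + 2.6e-18 * 2.0199e+13 = 7.341740e-05
Xe_eq = 1.487879e+11 / 7.341740e-05 = 2.0266e+15 /cm^3

2.0266e+15


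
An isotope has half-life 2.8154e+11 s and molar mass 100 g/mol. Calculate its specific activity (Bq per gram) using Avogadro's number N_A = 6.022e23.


lambda = ln(2) / t_half = ln(2) / 2.8154e+11 = 2.461985e-12 /s
SA = lambda * N_A / M
SA = 2.461985e-12 * 6.022e23 / 100
SA = 1.4826e+10 Bq/g

1.4826e+10


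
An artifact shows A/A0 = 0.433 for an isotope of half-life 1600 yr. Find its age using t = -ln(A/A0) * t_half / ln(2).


lambda = ln(2) / t_half = ln(2) / 1600 = 4.332170e-04 /yr
t = -ln(A/A0) / lambda
t = -ln(0.433) / 4.332170e-04
t = 1932.1 yr

1932.1


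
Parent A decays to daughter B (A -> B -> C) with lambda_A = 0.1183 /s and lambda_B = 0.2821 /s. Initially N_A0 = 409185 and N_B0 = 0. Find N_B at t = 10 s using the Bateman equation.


N_B(t) = lambda_A * N_A0 / (lambda_B - lambda_A) * [exp(-lambda_A*t) - exp(-lambda_B*t)]
exp(-0.1183*10) = 0.3063583; exp(-0.2821*10) = 0.05954637
N_B = 0.1183 * 409185 / (0.2821 - 0.1183) * (0.3063583 - 0.05954637)
N_B = 72938

72938


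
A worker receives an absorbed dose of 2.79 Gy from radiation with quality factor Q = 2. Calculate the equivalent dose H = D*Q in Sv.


H = D * Q
H = 2.79 * 2
H = 5.5800 Sv

5.5800


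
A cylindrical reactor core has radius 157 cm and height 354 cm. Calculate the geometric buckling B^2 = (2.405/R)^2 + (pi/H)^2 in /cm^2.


B^2 = (2.405/R)^2 + (pi/H)^2
B^2 = (2.405/157)^2 + (pi/354)^2
B^2 = 3.1341e-04 /cm^2

3.1341e-04


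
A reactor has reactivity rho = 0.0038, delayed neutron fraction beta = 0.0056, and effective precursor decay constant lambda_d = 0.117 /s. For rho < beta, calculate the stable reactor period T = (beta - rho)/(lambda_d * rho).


T = (beta - rho) / (lambda_d * rho)
T = (0.0056 - 0.0038) / (0.117 * 0.0038)
T = 4.0486 s

4.0486


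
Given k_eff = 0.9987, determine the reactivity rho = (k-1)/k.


rho = (k_eff - 1) / k_eff
rho = (0.9987 - 1) / 0.9987
rho = -0.0013017

-0.0013017


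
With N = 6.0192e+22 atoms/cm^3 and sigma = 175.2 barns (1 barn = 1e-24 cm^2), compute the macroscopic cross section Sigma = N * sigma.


Sigma = N * sigma_barns * 1e-24
Sigma = 6.0192e+22 * 175.2 * 1e-24
Sigma = 10.546 /cm

10.546


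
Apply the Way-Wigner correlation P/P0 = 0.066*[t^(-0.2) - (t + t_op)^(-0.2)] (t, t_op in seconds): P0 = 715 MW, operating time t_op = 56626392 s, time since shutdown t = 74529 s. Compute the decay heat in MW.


P/P0 = 0.066 * [t^(-0.2) - (t + t_op)^(-0.2)]
P/P0 = 0.066 * [74529^(-0.2) - (74529 + 56626392)^(-0.2)]
P/P0 = 0.066 * [0.1060559 - 0.02813727] = 0.005142630
P = 715 * 0.005142630 = 3.6770 MW

3.6770


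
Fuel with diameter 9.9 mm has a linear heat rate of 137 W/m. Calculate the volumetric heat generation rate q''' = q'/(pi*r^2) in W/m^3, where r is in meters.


r = D / 2 / 1000 = 9.9 / 2 / 1000 = 0.00495 m
q''' = q' / (pi * r^2)
q''' = 137 / (pi * 0.00495^2)
q''' = 1.7798e+06 W/m^3

1.7798e+06


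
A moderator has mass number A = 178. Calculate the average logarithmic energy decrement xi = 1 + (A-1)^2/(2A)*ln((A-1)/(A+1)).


xi = 1 + (A-1)^2/(2A) * ln((A-1)/(A+1))
xi = 1 + (178-1)^2/(2*178) * ln((178-1)/(178 +1))
xi = 0.011194

0.011194


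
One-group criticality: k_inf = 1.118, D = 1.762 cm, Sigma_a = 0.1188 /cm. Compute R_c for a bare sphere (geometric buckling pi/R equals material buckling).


L^2 = D / Sigma_a = 1.762 / 0.1188 = 14.83165 cm^2
B_m^2 = (k_inf - 1) / L^2 = (1.118 - 1) / 14.83165 = 0.007955959 /cm^2
For a bare sphere: B_g = pi/R, so R_c = pi / sqrt(B_m^2)
R_c = pi / sqrt(0.007955959) = 35.221 cm

35.221


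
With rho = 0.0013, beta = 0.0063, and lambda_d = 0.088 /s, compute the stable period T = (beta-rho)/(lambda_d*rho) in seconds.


T = (beta - rho) / (lambda_d * rho)
T = (0.0063 - 0.0013) / (0.088 * 0.0013)
T = 43.706 s

43.706


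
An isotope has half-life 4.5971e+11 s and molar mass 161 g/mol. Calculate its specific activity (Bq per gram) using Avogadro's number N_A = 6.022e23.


lambda = ln(2) / t_half = ln(2) / 4.5971e+11 = 1.507792e-12 /s
SA = lambda * N_A / M
SA = 1.507792e-12 * 6.022e23 / 161
SA = 5.6397e+09 Bq/g

5.6397e+09


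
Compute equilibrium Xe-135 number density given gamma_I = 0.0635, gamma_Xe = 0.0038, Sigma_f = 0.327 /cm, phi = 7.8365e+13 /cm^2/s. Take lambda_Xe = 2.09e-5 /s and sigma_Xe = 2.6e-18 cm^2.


Xe_eq = (gamma_I + gamma_Xe) * Sigma_f * phi / (lambda_Xe + sigma_Xe * phi)
Numerator = (0.0635 + 0.0038) * 0.327 * 7.8365e+13 = 1.724586e+12
Denominator = 2.09e-5 + 2.6e-18 * 7.8365e+13 = 2.246490e-04
Xe_eq = 1.724586e+12 / 2.246490e-04 = 7.6768e+15 /cm^3

7.6768e+15


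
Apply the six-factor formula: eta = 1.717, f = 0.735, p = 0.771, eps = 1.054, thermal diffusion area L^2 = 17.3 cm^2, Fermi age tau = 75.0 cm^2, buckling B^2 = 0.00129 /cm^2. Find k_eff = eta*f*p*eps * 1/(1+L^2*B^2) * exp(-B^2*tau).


k_inf = eta*f*p*eps = 1.717*0.735*0.771*1.054 = 1.025540
P_TNL = 1/(1 + L^2*B^2) = 1/(1 + 17.3*0.00129) = 0.9781702
P_FNL = exp(-B^2*tau) = exp(-0.00129*75.0) = 0.9077829
k_eff = k_inf * P_TNL * P_FNL = 1.025540 * 0.9781702 * 0.9077829
k_eff = 0.91064

0.91064


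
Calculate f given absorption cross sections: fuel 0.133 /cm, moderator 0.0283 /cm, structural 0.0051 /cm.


f = Sigma_a_fuel / (Sigma_a_fuel + Sigma_a_mod + Sigma_a_other)
f = 0.133 / (0.133 + 0.0283 + 0.0051)
f = 0.79928

0.79928


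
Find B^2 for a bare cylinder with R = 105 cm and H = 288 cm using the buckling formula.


B^2 = (2.405/R)^2 + (pi/H)^2
B^2 = (2.405/105)^2 + (pi/288)^2
B^2 = 6.4362e-04 /cm^2

6.4362e-04


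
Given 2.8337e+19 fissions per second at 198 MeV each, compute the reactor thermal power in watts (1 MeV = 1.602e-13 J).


P = fission_rate * E_MeV * 1.602e-13
P = 2.8337e+19 * 198 * 1.602e-13
P = 8.9884e+08 W

8.9884e+08


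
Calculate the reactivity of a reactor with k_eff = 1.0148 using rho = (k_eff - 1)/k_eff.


rho = (k_eff - 1) / k_eff
rho = (1.0148 - 1) / 1.0148
rho = 0.014584

0.014584


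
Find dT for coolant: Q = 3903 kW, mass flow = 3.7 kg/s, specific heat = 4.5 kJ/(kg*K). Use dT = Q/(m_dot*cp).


dT = Q / (m_dot * cp)
dT = 3903 / (3.7 * 4.5)
dT = 234.41 C

234.41


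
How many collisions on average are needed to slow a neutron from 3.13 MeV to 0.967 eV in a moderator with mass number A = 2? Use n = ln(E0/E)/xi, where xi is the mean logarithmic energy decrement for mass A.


xi = 1 + (A-1)^2/(2A)*ln((A-1)/(A+1)) = 0.7253469 (for A = 2)
n = ln(E0/E) / xi
n = ln(3.13e6 / 0.967) / 0.7253469
n = ln(3.236815e+06) / 0.7253469 = 20.666

20.666
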